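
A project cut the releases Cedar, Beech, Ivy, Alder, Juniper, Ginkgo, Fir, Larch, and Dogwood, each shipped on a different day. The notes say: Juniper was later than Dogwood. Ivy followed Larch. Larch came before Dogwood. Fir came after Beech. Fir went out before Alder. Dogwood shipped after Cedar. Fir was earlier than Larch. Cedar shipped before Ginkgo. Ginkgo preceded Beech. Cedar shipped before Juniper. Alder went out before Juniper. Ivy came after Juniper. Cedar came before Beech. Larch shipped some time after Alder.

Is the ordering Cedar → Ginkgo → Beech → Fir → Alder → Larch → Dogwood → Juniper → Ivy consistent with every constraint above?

Check each stated constraint against the proposed order — e.g. Cedar is ahead of Dogwood; Cedar is ahead of Juniper. Every pair is in the required order; nothing is violated.

yes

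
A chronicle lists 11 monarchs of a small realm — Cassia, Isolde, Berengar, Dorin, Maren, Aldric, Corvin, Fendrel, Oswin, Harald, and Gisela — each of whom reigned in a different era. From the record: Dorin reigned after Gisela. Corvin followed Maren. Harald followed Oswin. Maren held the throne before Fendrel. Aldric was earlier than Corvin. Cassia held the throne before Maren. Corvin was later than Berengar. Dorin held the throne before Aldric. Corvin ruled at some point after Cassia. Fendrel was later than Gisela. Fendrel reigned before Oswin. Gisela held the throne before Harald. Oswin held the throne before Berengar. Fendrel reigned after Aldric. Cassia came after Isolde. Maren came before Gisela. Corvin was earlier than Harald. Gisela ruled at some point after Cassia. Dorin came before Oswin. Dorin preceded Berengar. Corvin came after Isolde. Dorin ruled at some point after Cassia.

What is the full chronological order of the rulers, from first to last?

Isolde, Cassia, Maren, Gisela, Dorin, Aldric, Fendrel, Oswin, Berengar, Corvin, Harald

The constraints fix every adjacent pair, so only one ordering works:
Isolde → Cassia → Maren → Gisela → Dorin → Aldric → Fendrel → Oswin → Berengar → Corvin → Harald.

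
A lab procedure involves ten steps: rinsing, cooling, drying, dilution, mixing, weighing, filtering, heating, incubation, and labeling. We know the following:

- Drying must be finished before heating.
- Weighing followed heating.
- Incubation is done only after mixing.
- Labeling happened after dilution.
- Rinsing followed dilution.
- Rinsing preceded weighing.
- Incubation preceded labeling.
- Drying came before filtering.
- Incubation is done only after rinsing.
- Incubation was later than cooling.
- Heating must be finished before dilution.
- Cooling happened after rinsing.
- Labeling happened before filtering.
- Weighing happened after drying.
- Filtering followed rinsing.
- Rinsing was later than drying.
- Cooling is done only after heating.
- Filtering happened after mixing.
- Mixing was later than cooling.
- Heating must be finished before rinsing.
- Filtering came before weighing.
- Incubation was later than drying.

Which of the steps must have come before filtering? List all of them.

cooling, dilution, drying, heating, incubation, labeling, mixing, rinsing

Directly stated before filtering: drying, labeling, mixing, and rinsing.
Cooling reaches filtering via cooling → mixing → filtering.
Dilution reaches filtering via dilution → labeling → filtering.
Heating reaches filtering via heating → rinsing → filtering.
Likewise incubation reaches filtering by chaining the stated constraints.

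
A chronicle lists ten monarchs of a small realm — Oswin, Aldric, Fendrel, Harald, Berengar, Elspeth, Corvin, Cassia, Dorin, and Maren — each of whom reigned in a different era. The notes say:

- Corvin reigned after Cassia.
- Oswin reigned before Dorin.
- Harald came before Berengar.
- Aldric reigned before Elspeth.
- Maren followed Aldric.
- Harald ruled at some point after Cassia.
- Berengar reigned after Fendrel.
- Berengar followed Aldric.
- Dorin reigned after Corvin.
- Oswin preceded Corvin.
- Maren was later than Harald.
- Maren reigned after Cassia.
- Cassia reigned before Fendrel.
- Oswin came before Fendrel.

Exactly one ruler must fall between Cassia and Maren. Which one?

Harald

Tracing the constraints gives Cassia → Harald → Maren, so Harald sits after Cassia and before Maren.
No other ruler is forced both after Cassia and before Maren.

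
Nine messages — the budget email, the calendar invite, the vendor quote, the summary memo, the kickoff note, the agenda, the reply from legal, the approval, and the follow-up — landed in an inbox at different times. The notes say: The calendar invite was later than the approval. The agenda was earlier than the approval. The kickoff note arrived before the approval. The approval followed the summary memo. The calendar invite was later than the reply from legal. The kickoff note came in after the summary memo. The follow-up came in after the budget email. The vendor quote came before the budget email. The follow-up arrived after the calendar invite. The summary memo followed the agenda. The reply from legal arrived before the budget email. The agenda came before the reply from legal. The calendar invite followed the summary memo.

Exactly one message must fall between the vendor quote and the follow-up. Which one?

the budget email

Tracing the constraints gives the vendor quote → the budget email → the follow-up, so the budget email sits after the vendor quote and before the follow-up.
No other message is forced both after the vendor quote and before the follow-up.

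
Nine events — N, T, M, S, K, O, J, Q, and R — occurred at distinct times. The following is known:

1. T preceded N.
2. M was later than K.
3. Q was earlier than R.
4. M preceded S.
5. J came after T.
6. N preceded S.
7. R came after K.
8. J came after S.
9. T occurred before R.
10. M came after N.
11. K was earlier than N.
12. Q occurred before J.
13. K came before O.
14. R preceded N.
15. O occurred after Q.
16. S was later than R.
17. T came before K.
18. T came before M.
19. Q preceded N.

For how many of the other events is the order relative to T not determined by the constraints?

1

Forced after T: J, K, M, N, O, R, and S.
That leaves Q with no forced order relative to T — 1.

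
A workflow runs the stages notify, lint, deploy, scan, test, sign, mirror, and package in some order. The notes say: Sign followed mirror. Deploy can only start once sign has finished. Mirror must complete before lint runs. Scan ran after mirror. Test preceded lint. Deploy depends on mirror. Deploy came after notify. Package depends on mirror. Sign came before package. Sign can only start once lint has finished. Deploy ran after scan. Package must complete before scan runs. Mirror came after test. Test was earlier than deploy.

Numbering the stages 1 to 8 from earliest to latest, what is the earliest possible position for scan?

Lint, mirror, package, sign, and test must all come before scan — 5 forced predecessors.
Nothing else is forced ahead of scan, so its earliest slot is position 5 + 1 = 6.

6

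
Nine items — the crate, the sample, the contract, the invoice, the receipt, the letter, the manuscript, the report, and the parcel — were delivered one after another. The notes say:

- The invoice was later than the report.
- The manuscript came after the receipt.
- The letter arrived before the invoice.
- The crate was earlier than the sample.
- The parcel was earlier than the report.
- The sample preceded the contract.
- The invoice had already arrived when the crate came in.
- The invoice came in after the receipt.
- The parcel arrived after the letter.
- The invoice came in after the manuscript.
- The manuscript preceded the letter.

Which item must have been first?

the receipt

The receipt has a chain of constraints placing it before every other item, so the receipt must be first.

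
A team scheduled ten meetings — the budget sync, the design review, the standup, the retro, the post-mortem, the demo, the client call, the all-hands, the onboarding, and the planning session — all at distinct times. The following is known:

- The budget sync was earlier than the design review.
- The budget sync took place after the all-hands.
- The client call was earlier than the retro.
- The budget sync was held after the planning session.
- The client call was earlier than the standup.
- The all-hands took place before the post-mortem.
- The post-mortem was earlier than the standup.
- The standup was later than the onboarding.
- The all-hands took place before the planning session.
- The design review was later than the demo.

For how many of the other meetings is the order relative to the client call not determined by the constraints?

7

Forced after the client call: the retro and the standup.
That leaves the all-hands, the budget sync, the demo, the design review, the onboarding, the planning session, and the post-mortem with no forced order relative to the client call — 7.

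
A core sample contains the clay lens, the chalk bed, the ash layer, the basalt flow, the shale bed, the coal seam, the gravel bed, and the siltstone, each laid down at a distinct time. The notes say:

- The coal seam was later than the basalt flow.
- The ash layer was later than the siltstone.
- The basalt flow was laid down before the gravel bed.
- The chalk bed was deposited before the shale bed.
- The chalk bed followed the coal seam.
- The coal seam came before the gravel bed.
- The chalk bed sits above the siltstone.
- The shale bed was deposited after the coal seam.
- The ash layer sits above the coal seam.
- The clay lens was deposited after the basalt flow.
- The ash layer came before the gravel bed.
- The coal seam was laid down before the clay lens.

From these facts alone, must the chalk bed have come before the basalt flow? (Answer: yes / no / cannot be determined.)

Tracing the constraints gives the basalt flow → the coal seam → the chalk bed, so the basalt flow must come before the chalk bed.
That means the chalk bed cannot be before the basalt flow.

no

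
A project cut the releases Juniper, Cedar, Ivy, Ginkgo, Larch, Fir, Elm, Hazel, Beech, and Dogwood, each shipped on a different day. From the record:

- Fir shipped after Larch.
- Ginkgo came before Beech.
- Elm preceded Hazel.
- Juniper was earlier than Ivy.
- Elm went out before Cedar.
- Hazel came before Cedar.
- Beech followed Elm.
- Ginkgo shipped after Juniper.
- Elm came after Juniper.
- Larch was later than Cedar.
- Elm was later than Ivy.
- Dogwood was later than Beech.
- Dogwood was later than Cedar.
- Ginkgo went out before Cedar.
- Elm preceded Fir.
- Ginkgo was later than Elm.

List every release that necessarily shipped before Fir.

Cedar, Elm, Ginkgo, Hazel, Ivy, Juniper, Larch

Directly stated before Fir: Elm and Larch.
Cedar reaches Fir via Cedar → Larch → Fir.
Ginkgo reaches Fir via Ginkgo → Cedar → Larch → Fir.
Hazel reaches Fir via Hazel → Cedar → Larch → Fir.
Likewise Ivy and Juniper each reach Fir by chaining the stated constraints.
No chain forces Beech (or any of the others) ahead of Fir.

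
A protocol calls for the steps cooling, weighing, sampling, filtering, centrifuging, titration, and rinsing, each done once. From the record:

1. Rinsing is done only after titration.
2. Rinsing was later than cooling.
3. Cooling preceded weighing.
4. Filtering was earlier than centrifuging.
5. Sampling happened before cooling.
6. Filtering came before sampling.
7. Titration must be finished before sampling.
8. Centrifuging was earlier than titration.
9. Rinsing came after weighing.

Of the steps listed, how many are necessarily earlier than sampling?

3

Directly stated before sampling: filtering and titration.
Centrifuging reaches sampling via centrifuging → titration → sampling.
That's centrifuging, filtering, and titration — 3 in all.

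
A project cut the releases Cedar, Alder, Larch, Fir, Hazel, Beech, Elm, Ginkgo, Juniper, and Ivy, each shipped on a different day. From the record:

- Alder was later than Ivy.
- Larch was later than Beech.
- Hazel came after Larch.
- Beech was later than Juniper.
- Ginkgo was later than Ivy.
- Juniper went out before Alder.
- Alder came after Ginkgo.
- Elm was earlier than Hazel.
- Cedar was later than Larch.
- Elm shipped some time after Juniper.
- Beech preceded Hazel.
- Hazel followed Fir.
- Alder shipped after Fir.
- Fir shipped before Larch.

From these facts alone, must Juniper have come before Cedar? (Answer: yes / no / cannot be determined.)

Chain the constraints: Juniper → Beech → Larch → Cedar. Each link is directly stated, so Juniper comes before Cedar.

yes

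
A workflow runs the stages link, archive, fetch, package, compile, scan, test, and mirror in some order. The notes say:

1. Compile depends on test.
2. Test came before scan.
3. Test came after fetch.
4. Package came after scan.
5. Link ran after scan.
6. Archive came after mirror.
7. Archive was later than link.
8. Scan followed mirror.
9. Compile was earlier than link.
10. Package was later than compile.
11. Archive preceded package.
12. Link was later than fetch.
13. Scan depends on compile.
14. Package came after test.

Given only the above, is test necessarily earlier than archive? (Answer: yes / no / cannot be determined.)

yes

Chain the constraints: test → compile → link → archive. Each link is directly stated, so test comes before archive.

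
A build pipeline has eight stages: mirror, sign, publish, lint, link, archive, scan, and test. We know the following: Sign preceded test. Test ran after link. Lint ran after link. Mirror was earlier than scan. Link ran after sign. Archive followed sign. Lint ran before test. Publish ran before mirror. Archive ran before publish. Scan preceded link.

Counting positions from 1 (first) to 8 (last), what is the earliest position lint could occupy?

Archive, link, mirror, publish, scan, and sign must all come before lint — 6 forced predecessors.
Nothing else is forced ahead of lint, so its earliest slot is position 6 + 1 = 7.

7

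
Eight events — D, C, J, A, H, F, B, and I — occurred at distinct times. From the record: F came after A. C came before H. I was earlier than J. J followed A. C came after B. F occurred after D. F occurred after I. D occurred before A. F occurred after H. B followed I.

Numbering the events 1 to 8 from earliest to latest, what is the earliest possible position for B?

2

I must come before B — 1 forced predecessor.
Nothing else is forced ahead of B, so its earliest slot is position 1 + 1 = 2.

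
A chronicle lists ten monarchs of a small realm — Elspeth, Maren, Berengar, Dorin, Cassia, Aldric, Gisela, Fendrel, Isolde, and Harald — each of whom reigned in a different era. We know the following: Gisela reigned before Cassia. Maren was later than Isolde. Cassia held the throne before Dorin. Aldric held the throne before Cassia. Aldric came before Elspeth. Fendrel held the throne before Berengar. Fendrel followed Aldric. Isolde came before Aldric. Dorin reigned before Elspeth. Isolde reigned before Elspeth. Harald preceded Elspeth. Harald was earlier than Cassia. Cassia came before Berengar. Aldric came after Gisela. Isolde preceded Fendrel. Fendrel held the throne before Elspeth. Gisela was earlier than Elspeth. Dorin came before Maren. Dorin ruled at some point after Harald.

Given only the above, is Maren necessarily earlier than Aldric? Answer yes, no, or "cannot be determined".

no

Tracing the constraints gives Aldric → Cassia → Dorin → Maren, so Aldric must come before Maren.
That means Maren cannot be before Aldric.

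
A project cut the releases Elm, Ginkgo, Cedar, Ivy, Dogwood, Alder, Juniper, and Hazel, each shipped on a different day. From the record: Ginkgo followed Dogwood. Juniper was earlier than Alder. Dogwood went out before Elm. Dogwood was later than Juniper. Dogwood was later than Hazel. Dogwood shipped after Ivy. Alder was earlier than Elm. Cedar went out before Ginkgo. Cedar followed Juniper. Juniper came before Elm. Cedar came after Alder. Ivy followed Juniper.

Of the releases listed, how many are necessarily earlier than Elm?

5

Directly stated before Elm: Alder, Dogwood, and Juniper.
Hazel reaches Elm via Hazel → Dogwood → Elm.
Ivy reaches Elm via Ivy → Dogwood → Elm.
No chain forces Cedar (or any of the others) ahead of Elm.
That's Alder, Dogwood, Hazel, Ivy, and Juniper — 5 in all.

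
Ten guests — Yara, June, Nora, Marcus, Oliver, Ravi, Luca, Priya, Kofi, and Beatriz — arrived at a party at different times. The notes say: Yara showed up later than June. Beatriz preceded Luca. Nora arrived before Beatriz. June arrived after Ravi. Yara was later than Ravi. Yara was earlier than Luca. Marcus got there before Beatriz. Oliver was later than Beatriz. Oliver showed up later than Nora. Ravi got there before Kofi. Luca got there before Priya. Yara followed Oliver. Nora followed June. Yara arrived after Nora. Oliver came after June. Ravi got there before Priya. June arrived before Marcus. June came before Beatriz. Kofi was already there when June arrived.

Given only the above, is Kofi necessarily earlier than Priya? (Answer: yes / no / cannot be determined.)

Chain the constraints: Kofi → June → Yara → Luca → Priya. Each link is directly stated, so Kofi comes before Priya.

yes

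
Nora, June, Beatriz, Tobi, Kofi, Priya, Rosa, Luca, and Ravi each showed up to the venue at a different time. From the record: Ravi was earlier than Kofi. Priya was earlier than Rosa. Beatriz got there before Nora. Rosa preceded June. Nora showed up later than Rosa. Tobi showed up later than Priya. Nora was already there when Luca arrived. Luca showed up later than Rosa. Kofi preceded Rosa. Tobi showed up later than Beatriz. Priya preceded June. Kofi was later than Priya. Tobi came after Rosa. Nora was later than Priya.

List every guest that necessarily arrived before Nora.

Beatriz, Kofi, Priya, Ravi, Rosa

Directly stated before Nora: Beatriz, Priya, and Rosa.
Kofi reaches Nora via Kofi → Rosa → Nora.
Ravi reaches Nora via Ravi → Kofi → Rosa → Nora.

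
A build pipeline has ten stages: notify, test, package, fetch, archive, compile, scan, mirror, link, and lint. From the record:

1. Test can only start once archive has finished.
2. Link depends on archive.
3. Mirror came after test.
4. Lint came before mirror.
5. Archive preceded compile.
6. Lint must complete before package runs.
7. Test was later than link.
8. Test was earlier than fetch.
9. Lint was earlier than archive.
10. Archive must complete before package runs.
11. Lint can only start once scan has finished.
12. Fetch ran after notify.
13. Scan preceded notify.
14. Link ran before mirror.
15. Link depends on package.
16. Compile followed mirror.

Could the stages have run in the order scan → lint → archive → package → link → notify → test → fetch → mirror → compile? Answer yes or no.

yes

Check each stated constraint against the proposed order — e.g. lint is ahead of mirror; archive is ahead of compile. Every pair is in the required order; nothing is violated.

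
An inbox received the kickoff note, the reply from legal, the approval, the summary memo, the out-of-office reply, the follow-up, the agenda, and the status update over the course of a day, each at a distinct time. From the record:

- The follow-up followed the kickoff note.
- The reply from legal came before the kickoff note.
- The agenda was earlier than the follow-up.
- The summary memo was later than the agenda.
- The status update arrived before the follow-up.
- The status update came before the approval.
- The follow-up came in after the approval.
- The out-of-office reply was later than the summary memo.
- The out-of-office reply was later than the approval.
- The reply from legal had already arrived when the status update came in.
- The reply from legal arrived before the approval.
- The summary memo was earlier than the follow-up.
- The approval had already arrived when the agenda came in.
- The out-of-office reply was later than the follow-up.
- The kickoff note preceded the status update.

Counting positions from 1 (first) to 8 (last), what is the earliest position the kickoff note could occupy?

2

The reply from legal must come before the kickoff note — 1 forced predecessor.
Nothing else is forced ahead of the kickoff note, so its earliest slot is position 1 + 1 = 2.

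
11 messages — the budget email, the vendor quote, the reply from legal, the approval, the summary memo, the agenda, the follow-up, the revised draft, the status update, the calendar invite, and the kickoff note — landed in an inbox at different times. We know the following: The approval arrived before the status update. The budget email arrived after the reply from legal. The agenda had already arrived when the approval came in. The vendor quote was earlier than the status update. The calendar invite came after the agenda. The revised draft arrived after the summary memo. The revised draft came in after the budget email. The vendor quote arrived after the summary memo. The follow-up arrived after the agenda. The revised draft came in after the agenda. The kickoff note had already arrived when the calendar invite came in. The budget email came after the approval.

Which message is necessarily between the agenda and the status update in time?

Tracing the constraints gives the agenda → the approval → the status update, so the approval sits after the agenda and before the status update.
No other message is forced both after the agenda and before the status update.

the approval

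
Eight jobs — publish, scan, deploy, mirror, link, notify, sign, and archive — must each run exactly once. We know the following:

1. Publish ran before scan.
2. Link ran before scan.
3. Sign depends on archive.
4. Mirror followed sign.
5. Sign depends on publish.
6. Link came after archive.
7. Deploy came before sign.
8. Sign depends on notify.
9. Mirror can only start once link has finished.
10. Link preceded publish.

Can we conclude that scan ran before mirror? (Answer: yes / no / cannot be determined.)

cannot be determined

No chain of stated constraints runs from scan to mirror, and none runs from mirror to scan either.
So the relative order of scan and mirror is not fixed by the given facts.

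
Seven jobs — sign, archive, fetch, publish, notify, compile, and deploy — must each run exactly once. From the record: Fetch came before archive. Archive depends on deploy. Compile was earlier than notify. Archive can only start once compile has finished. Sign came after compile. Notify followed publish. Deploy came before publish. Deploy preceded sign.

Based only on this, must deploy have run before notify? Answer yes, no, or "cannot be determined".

Chain the constraints: deploy → publish → notify. Each link is directly stated, so deploy comes before notify.

yes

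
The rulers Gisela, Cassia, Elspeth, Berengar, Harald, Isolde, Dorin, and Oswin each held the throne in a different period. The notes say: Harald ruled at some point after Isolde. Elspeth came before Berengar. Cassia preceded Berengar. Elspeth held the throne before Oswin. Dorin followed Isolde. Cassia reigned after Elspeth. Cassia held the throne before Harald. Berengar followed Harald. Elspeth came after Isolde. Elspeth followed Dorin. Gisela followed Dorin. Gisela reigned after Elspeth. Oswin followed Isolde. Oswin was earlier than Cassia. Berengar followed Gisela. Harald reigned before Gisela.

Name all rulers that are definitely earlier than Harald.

Cassia, Dorin, Elspeth, Isolde, Oswin

Directly stated before Harald: Cassia and Isolde.
Dorin reaches Harald via Dorin → Elspeth → Cassia → Harald.
Elspeth reaches Harald via Elspeth → Cassia → Harald.
Oswin reaches Harald via Oswin → Cassia → Harald.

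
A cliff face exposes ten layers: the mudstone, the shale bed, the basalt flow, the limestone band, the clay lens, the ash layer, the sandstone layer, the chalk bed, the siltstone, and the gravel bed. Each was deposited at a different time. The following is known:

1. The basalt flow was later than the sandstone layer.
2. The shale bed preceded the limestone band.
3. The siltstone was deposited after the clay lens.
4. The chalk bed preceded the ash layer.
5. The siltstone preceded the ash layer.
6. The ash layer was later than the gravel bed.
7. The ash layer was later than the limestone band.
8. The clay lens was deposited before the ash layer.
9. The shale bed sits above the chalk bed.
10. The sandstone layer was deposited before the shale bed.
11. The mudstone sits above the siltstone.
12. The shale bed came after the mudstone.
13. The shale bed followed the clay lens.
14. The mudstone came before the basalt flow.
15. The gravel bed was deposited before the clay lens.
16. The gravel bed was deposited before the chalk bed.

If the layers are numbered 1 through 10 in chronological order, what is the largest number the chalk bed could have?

The chalk bed must come before the ash layer, the limestone band, and the shale bed — 3 layers forced after it.
Everything else can be placed before the chalk bed in some valid order, so the chalk bed can sit as late as position 10 − 3 = 7.

7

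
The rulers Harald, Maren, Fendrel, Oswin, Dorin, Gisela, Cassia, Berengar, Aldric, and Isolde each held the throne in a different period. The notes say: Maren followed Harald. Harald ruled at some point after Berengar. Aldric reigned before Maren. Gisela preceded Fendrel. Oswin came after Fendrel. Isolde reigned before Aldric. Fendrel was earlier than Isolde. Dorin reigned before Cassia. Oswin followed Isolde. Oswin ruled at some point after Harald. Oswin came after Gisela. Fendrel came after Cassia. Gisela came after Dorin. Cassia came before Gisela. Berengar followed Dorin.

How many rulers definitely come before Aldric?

5

Directly stated before Aldric: Isolde.
Cassia reaches Aldric via Cassia → Fendrel → Isolde → Aldric.
Dorin reaches Aldric via Dorin → Cassia → Fendrel → Isolde → Aldric.
Fendrel reaches Aldric via Fendrel → Isolde → Aldric.
Likewise Gisela reaches Aldric by chaining the stated constraints.
No chain forces Maren (or any of the others) ahead of Aldric.
That's Cassia, Dorin, Fendrel, Gisela, and Isolde — 5 in all.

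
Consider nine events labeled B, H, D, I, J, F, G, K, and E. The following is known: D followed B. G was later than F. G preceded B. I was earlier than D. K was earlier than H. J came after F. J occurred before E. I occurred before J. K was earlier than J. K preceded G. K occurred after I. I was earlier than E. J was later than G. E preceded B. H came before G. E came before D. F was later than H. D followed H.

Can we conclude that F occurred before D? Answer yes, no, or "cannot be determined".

Chain the constraints: F → J → E → D. Each link is directly stated, so F comes before D.

yes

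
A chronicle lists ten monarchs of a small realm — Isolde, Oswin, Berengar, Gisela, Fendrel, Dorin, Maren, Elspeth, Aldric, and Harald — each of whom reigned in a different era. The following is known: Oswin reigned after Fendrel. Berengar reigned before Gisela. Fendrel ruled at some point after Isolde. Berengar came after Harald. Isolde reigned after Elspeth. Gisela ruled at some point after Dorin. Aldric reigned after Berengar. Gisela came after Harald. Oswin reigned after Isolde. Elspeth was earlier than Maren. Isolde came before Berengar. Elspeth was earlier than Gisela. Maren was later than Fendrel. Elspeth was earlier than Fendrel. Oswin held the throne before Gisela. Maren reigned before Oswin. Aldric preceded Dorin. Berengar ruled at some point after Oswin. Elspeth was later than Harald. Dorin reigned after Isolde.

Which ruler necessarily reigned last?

Every other ruler has a chain of constraints placing them before Gisela, so Gisela is last.

Gisela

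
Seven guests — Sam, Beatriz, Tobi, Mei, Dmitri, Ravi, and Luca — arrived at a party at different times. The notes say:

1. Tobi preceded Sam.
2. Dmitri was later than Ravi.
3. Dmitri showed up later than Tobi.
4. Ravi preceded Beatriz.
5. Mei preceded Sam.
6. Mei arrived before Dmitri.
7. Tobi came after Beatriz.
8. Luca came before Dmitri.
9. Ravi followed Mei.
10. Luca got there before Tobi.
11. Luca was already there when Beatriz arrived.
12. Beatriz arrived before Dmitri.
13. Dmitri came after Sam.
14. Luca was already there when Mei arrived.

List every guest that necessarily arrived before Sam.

Beatriz, Luca, Mei, Ravi, Tobi

Directly stated before Sam: Mei and Tobi.
Beatriz reaches Sam via Beatriz → Tobi → Sam.
Luca reaches Sam via Luca → Mei → Sam.
Ravi reaches Sam via Ravi → Beatriz → Tobi → Sam.
No chain forces Dmitri ahead of Sam.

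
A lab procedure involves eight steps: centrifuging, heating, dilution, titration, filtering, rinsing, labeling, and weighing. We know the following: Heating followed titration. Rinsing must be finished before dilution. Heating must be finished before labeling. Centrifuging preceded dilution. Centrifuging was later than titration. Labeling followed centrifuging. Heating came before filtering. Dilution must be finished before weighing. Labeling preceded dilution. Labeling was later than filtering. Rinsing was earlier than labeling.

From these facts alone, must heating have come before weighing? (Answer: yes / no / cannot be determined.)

Chain the constraints: heating → labeling → dilution → weighing. Each link is directly stated, so heating comes before weighing.

yes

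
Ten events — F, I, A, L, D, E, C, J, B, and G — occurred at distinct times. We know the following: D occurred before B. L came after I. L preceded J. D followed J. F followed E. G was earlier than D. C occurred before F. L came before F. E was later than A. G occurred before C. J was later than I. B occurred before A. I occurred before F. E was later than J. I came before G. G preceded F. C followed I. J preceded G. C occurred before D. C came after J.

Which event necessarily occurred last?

F

Every other event has a chain of constraints placing it before F, so F is last.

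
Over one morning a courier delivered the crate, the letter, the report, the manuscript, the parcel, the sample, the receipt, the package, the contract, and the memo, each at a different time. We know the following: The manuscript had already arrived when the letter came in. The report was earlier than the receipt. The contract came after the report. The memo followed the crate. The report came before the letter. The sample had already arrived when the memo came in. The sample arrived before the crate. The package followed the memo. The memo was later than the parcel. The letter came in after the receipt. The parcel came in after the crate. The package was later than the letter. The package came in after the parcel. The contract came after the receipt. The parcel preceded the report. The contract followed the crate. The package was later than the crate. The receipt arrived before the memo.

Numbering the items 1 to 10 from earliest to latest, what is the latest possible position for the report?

The report must come before the contract, the letter, the memo, the package, and the receipt — 5 items forced after it.
Everything else can be placed before the report in some valid order, so the report can sit as late as position 10 − 5 = 5.

5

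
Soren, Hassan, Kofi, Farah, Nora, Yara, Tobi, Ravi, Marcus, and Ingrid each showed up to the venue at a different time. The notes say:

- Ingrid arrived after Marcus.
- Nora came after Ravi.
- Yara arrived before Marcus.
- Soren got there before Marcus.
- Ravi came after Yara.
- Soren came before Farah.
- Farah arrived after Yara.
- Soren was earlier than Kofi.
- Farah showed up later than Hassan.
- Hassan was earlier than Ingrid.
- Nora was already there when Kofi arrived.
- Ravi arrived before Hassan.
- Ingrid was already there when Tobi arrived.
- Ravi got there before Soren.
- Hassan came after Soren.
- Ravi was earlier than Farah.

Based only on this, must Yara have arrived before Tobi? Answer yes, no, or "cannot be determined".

Chain the constraints: Yara → Marcus → Ingrid → Tobi. Each link is directly stated, so Yara comes before Tobi.

yes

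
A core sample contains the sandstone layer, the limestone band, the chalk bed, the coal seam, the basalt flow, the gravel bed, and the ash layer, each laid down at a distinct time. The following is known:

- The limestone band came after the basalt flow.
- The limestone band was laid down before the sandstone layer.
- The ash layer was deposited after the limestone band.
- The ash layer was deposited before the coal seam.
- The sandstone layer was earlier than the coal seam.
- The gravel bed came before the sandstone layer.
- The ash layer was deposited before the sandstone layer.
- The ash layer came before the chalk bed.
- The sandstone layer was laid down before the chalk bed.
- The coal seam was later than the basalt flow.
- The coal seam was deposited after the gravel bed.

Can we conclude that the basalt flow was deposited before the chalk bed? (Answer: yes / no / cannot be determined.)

yes

Chain the constraints: the basalt flow → the limestone band → the sandstone layer → the chalk bed. Each link is directly stated, so the basalt flow comes before the chalk bed.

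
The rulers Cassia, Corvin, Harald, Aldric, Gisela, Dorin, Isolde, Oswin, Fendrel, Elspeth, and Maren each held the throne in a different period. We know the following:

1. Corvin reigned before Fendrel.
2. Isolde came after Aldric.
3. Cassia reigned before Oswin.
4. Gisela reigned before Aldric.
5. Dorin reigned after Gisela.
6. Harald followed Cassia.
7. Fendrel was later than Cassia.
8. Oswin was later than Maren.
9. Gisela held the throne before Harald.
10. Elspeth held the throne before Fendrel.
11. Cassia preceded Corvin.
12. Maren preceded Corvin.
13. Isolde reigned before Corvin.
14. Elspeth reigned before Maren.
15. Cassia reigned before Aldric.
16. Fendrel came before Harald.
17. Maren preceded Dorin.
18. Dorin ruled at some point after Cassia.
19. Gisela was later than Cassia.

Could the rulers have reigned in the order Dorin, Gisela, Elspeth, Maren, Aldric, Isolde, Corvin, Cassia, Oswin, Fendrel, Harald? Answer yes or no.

The constraints require Maren before Dorin, but in the proposed sequence Dorin appears ahead of Maren. That one violation is enough.

no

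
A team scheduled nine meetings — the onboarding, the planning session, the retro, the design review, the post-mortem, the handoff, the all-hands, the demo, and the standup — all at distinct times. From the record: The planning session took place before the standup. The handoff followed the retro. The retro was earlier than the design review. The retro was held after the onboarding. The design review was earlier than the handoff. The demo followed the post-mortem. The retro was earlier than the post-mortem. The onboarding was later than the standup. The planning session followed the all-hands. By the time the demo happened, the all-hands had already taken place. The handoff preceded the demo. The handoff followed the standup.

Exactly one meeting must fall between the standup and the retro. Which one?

the onboarding

Tracing the constraints gives the standup → the onboarding → the retro, so the onboarding sits after the standup and before the retro.
No other meeting is forced both after the standup and before the retro.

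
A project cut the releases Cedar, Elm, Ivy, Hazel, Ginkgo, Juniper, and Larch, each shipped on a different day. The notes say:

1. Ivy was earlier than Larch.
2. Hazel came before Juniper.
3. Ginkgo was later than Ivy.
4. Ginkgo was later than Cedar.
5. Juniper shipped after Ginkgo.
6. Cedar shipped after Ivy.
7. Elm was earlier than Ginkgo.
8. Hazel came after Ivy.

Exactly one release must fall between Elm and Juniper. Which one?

Ginkgo

Tracing the constraints gives Elm → Ginkgo → Juniper, so Ginkgo sits after Elm and before Juniper.
No other release is forced both after Elm and before Juniper.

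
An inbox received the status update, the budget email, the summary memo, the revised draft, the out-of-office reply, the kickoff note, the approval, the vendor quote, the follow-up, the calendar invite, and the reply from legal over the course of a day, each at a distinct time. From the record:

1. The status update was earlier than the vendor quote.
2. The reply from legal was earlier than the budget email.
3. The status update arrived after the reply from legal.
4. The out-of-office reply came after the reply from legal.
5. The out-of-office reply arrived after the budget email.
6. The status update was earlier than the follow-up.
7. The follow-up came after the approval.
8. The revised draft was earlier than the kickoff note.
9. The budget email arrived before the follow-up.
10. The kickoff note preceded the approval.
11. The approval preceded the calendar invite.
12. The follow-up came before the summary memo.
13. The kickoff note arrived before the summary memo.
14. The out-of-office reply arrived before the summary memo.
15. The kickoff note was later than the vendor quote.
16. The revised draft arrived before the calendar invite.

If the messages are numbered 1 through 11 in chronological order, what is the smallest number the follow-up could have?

The approval, the budget email, the kickoff note, the reply from legal, the revised draft, the status update, and the vendor quote must all come before the follow-up — 7 forced predecessors.
Nothing else is forced ahead of the follow-up, so its earliest slot is position 7 + 1 = 8.

8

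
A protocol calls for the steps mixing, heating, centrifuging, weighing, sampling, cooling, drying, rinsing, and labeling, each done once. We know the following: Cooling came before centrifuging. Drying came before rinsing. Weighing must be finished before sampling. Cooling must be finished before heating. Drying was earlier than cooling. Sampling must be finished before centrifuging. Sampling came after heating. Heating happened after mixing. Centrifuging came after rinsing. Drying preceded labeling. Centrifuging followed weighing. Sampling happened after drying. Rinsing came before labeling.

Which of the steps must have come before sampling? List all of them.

Directly stated before sampling: drying, heating, and weighing.
Cooling reaches sampling via cooling → heating → sampling.
Mixing reaches sampling via mixing → heating → sampling.

cooling, drying, heating, mixing, weighing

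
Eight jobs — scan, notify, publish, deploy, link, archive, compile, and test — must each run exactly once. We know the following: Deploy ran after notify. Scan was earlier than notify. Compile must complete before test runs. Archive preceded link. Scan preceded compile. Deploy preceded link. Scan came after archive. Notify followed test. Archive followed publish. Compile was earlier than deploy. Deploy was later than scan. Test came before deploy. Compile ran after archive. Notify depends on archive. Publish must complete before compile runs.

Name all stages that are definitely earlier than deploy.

archive, compile, notify, publish, scan, test

Directly stated before deploy: compile, notify, scan, and test.
Archive reaches deploy via archive → notify → deploy.
Publish reaches deploy via publish → compile → deploy.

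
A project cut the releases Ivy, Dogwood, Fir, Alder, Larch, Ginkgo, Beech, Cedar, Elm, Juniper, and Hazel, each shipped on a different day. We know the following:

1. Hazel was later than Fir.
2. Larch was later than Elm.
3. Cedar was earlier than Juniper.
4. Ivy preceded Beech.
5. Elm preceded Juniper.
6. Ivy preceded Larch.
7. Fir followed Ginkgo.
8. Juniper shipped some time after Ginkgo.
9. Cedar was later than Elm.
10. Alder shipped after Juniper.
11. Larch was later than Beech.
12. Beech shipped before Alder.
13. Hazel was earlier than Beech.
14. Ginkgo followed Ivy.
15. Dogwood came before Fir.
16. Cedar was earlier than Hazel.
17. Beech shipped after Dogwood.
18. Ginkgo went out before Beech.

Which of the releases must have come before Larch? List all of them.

Directly stated before Larch: Beech, Elm, and Ivy.
Cedar reaches Larch via Cedar → Hazel → Beech → Larch.
Dogwood reaches Larch via Dogwood → Beech → Larch.
Fir reaches Larch via Fir → Hazel → Beech → Larch.
Likewise Ginkgo and Hazel each reach Larch by chaining the stated constraints.
No chain forces Juniper (or any of the others) ahead of Larch.

Beech, Cedar, Dogwood, Elm, Fir, Ginkgo, Hazel, Ivy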